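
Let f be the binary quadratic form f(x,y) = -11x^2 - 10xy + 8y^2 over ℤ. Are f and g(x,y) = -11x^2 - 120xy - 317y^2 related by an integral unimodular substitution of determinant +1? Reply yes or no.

D₁ = 452, D₂ = 452
river cycle of f (length 18): (8, 10, -11), (-11, 12, 7), (7, 16, -7), (-7, 12, 11), (11, 10, -8), (-8, 6, 13), (13, 20, -1), (-1, 20, 13), (13, 6, -8), (-8, 10, 11), … (8 more)
river cycle of g (length 18): (-11, 12, 7), (7, 16, -7), (-7, 12, 11), (11, 10, -8), (-8, 6, 13), (13, 20, -1), (-1, 20, 13), (13, 6, -8), (-8, 10, 11), (11, 12, -7), … (8 more)
cycles coincide ⇒ equivalent

yes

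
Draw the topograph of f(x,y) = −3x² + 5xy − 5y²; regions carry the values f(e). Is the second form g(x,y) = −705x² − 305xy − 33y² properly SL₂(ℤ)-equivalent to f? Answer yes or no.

D₁ = -35, D₂ = -35
f is negative-definite; reduce −f:
−f: translate: b→1 (≡-5 mod 6), so (3,-5,5)→(3,1,3)
−f: reduced (well bottom): (3,1,3) with a≤c, −a<b≤a
flip sign back: reduced form of f is (-3,-1,-3)
g is negative-definite; reduce −g:
−g: flip: (705,305,33)→(33,-305,705)
−g: translate: b→25 (≡-305 mod 66), so (33,-305,705)→(33,25,5)
−g: flip: (33,25,5)→(5,-25,33)
−g: translate: b→5 (≡-25 mod 10), so (5,-25,33)→(5,5,3)
−g: flip: (5,5,3)→(3,-5,5)
−g: translate: b→1 (≡-5 mod 6), so (3,-5,5)→(3,1,3)
−g: reduced (well bottom): (3,1,3) with a≤c, −a<b≤a
flip sign back: reduced form of g is (-3,-1,-3)
reduced forms (-3, -1, -3) vs (-3, -1, -3) ⇒ equivalent

yes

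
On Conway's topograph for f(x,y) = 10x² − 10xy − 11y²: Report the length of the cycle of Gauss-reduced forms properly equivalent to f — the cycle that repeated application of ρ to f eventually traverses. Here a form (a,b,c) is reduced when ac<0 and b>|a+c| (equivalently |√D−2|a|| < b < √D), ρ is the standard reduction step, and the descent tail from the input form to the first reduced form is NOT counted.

D = 540, ⌊√D⌋ = 23
descent: ρ → (-11,10,10)  [lands on river]
river: ρ → (10,10,-11)
river: ρ → (-11,12,9)
river: ρ → (9,6,-14)
river: ρ → (-14,22,1)
river: ρ → (1,22,-14)
river: ρ → (-14,6,9)
river: ρ → (9,12,-11)
ρ-cycle length = 8 (tail of 1 descent step not counted)

8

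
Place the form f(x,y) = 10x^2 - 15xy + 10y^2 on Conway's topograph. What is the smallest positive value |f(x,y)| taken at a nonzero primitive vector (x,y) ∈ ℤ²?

translate: b→5 (≡-15 mod 20), so (10,-15,10)→(10,5,5)
flip: (10,5,5)→(5,-5,10)
translate: b→5 (≡-5 mod 10), so (5,-5,10)→(5,5,10)
reduced (well bottom): (5,5,10) with a≤c, −a<b≤a
well minimum = a = 5

5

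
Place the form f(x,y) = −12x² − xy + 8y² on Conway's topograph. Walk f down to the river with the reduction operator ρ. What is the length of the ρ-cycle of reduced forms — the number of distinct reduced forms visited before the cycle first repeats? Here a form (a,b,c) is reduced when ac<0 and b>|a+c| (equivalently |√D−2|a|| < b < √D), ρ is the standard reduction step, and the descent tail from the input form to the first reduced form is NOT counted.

D = 385, ⌊√D⌋ = 19
descent: ρ → (8,17,-3)  [lands on river]
river: ρ → (-3,19,2)
river: ρ → (2,17,-12)
river: ρ → (-12,7,7)
river: ρ → (7,7,-12)
river: ρ → (-12,17,2)
river: ρ → (2,19,-3)
river: ρ → (-3,17,8)
river: ρ → (8,15,-5)
river: ρ → (-5,15,8)
ρ-cycle length = 10 (tail of 1 descent step not counted)

10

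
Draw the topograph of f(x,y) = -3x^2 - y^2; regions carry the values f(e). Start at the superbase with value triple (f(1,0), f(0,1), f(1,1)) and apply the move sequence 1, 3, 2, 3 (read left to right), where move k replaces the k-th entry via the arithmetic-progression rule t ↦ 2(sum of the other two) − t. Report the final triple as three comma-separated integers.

start (-3,-1,-4) = (f(1,0),f(0,1),f(1,1))
replace slot 1: 2·((-1)+(-4)) − (-3) = -7 → (-7,-1,-4)
replace slot 3: 2·((-7)+(-1)) − (-4) = -12 → (-7,-1,-12)
replace slot 2: 2·((-7)+(-12)) − (-1) = -37 → (-7,-37,-12)
replace slot 3: 2·((-7)+(-37)) − (-12) = -76 → (-7,-37,-76)

-7,-37,-76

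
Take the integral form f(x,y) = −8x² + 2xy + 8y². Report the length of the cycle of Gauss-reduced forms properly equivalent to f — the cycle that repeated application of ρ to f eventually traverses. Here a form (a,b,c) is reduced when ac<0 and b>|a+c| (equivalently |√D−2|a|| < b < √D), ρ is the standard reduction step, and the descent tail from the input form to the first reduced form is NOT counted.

D = 260, ⌊√D⌋ = 16
river: ρ → (8,14,-2)
river: ρ → (-2,14,8)
river: ρ → (8,2,-8)
river: ρ → (-8,14,2)
river: ρ → (2,14,-8)
river: ρ → (-8,2,8)
ρ-cycle length = 6 (tail of 0 descent steps not counted)

6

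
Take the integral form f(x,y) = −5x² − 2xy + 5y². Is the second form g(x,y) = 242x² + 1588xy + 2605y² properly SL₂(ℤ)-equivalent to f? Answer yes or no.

D₁ = 104, D₂ = 104
river cycle of f (length 6): (5, 2, -5), (-5, 8, 2), (2, 8, -5), (-5, 2, 5), (5, 8, -2), (-2, 8, 5)
river cycle of g (length 6): (2, 8, -5), (-5, 2, 5), (5, 8, -2), (-2, 8, 5), (5, 2, -5), (-5, 8, 2)
cycles coincide ⇒ equivalent

yes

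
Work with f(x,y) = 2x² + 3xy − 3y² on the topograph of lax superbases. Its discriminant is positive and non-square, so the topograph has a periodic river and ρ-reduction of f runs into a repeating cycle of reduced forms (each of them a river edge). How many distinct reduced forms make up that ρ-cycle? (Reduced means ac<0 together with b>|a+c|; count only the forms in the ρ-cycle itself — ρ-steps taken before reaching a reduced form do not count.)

D = 33, ⌊√D⌋ = 5
river: ρ → (-3,3,2)
river: ρ → (2,5,-1)
river: ρ → (-1,5,2)
river: ρ → (2,3,-3)
ρ-cycle length = 4 (tail of 0 descent steps not counted)

4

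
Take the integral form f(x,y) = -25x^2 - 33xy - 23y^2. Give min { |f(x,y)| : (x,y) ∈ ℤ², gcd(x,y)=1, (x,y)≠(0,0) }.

translate: b→-17 (≡33 mod 50), so (25,33,23)→(25,-17,15)
flip: (25,-17,15)→(15,17,25)
translate: b→-13 (≡17 mod 30), so (15,17,25)→(15,-13,23)
reduced (well bottom): (15,-13,23) with a≤c, −a<b≤a
well minimum |f| = |-15| = 15 (negative-definite)

15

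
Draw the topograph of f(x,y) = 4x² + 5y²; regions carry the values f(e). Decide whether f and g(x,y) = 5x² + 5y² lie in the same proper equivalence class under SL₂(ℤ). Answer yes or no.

D₁ = -80, D₂ = -100
discriminants differ ⇒ not SL₂(ℤ)-equivalent

no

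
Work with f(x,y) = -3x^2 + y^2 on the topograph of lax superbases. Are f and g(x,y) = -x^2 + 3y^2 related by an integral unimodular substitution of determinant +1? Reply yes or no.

D₁ = 12, D₂ = 12
river cycle of f (length 2): (1, 2, -2), (-2, 2, 1)
river cycle of g (length 2): (-1, 2, 2), (2, 2, -1)
cycles differ ⇒ inequivalent

no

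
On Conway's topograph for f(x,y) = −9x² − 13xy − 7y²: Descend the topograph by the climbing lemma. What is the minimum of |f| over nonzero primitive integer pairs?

translate: b→-5 (≡13 mod 18), so (9,13,7)→(9,-5,3)
flip: (9,-5,3)→(3,5,9)
translate: b→-1 (≡5 mod 6), so (3,5,9)→(3,-1,7)
reduced (well bottom): (3,-1,7) with a≤c, −a<b≤a
well minimum |f| = |-3| = 3 (negative-definite)

3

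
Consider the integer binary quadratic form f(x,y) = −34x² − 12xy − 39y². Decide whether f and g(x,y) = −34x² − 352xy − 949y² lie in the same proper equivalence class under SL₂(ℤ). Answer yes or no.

D₁ = -5160, D₂ = -5160
f is negative-definite; reduce −f:
−f: reduced (well bottom): (34,12,39) with a≤c, −a<b≤a
flip sign back: reduced form of f is (-34,-12,-39)
g is negative-definite; reduce −g:
−g: translate: b→12 (≡352 mod 68), so (34,352,949)→(34,12,39)
−g: reduced (well bottom): (34,12,39) with a≤c, −a<b≤a
flip sign back: reduced form of g is (-34,-12,-39)
reduced forms (-34, -12, -39) vs (-34, -12, -39) ⇒ equivalent

yes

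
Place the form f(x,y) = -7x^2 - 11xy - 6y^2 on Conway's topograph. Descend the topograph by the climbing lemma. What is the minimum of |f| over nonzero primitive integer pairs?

translate: b→-3 (≡11 mod 14), so (7,11,6)→(7,-3,2)
flip: (7,-3,2)→(2,3,7)
translate: b→-1 (≡3 mod 4), so (2,3,7)→(2,-1,6)
reduced (well bottom): (2,-1,6) with a≤c, −a<b≤a
well minimum |f| = |-2| = 2 (negative-definite)

2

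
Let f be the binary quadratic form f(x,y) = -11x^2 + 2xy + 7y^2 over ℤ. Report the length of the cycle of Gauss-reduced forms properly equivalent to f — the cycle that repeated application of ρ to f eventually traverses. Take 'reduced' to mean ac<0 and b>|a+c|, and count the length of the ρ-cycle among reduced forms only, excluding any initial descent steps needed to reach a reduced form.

D = 312, ⌊√D⌋ = 17
descent: ρ → (7,12,-6)  [lands on river]
river: ρ → (-6,12,7)
river: ρ → (7,16,-2)
river: ρ → (-2,16,7)
ρ-cycle length = 4 (tail of 1 descent step not counted)

4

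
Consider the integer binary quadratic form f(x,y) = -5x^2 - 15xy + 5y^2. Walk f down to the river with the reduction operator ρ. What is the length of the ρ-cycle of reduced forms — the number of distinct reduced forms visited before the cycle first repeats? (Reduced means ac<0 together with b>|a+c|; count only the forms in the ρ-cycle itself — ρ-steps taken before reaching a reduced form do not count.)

D = 325, ⌊√D⌋ = 18
descent: ρ → (5,15,-5)  [lands on river]
river: ρ → (-5,15,5)
ρ-cycle length = 2 (tail of 1 descent step not counted)

2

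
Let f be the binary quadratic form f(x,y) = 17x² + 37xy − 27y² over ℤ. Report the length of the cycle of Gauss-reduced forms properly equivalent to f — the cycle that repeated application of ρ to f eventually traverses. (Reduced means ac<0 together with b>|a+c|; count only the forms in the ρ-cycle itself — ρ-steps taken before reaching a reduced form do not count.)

D = 3205, ⌊√D⌋ = 56
river: ρ → (-27,17,27)
river: ρ → (27,37,-17)
river: ρ → (-17,31,33)
river: ρ → (33,35,-15)
river: ρ → (-15,55,3)
river: ρ → (3,53,-33)
river: ρ → (-33,13,23)
river: ρ → (23,33,-23)
river: ρ → (-23,13,33)
river: ρ → (33,53,-3)
river: ρ → (-3,55,15)
river: ρ → (15,35,-33)
river: ρ → (-33,31,17)
river: ρ → (17,37,-27)
ρ-cycle length = 14 (tail of 0 descent steps not counted)

14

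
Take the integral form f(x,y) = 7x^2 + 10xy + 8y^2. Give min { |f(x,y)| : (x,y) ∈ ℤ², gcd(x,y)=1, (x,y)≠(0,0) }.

translate: b→-4 (≡10 mod 14), so (7,10,8)→(7,-4,5)
flip: (7,-4,5)→(5,4,7)
reduced (well bottom): (5,4,7) with a≤c, −a<b≤a
well minimum = a = 5

5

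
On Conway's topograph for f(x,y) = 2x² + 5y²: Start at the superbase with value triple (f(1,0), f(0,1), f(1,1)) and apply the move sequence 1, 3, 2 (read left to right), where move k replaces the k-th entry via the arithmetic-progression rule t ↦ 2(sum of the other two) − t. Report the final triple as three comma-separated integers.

start (2,5,7) = (f(1,0),f(0,1),f(1,1))
replace slot 1: 2·(5+7) − 2 = 22 → (22,5,7)
replace slot 3: 2·(22+5) − 7 = 47 → (22,5,47)
replace slot 2: 2·(22+47) − 5 = 133 → (22,133,47)

22,133,47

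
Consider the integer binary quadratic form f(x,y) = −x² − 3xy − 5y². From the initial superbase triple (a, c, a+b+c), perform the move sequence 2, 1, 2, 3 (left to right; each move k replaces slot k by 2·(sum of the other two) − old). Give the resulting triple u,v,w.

start (-1,-5,-9) = (f(1,0),f(0,1),f(1,1))
replace slot 2: 2·((-1)+(-9)) − (-5) = -15 → (-1,-15,-9)
replace slot 1: 2·((-15)+(-9)) − (-1) = -47 → (-47,-15,-9)
replace slot 2: 2·((-47)+(-9)) − (-15) = -97 → (-47,-97,-9)
replace slot 3: 2·((-47)+(-97)) − (-9) = -279 → (-47,-97,-279)

-47,-97,-279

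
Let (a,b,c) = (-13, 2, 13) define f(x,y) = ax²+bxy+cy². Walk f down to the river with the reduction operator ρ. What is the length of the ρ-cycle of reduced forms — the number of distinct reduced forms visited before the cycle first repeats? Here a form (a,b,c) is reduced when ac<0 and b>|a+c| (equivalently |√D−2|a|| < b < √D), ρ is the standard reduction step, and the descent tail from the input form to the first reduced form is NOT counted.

D = 680, ⌊√D⌋ = 26
river: ρ → (13,24,-2)
river: ρ → (-2,24,13)
river: ρ → (13,2,-13)
river: ρ → (-13,24,2)
river: ρ → (2,24,-13)
river: ρ → (-13,2,13)
ρ-cycle length = 6 (tail of 0 descent steps not counted)

6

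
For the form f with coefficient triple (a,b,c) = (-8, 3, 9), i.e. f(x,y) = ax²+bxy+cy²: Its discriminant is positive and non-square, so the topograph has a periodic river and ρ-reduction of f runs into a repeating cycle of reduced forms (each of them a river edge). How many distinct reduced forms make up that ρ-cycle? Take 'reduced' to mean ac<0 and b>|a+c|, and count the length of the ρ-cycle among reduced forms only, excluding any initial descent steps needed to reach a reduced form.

D = 297, ⌊√D⌋ = 17
river: ρ → (9,15,-2)
river: ρ → (-2,17,1)
river: ρ → (1,17,-2)
river: ρ → (-2,15,9)
river: ρ → (9,3,-8)
river: ρ → (-8,13,4)
river: ρ → (4,11,-11)
river: ρ → (-11,11,4)
river: ρ → (4,13,-8)
river: ρ → (-8,3,9)
ρ-cycle length = 10 (tail of 0 descent steps not counted)

10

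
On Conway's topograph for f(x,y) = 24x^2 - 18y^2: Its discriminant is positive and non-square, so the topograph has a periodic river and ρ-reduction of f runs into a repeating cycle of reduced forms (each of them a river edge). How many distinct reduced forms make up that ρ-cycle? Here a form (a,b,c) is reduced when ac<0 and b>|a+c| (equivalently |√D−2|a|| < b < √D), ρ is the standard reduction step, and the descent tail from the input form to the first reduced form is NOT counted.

D = 1728, ⌊√D⌋ = 41
descent: ρ → (-18,36,6)  [lands on river]
river: ρ → (6,36,-18)
ρ-cycle length = 2 (tail of 1 descent step not counted)

2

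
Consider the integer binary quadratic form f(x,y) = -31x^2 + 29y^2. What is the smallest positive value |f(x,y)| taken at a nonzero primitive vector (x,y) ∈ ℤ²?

descent: ρ → (29,58,-2)  [lands on river]
river: ρ → (-2,58,29)
closes: descent 1, river 2
min |a| on river = 2

2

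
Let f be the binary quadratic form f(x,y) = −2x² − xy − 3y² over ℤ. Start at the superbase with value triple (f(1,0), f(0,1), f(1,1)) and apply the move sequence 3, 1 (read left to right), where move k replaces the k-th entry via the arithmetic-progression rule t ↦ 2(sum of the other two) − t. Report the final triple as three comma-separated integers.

start (-2,-3,-6) = (f(1,0),f(0,1),f(1,1))
replace slot 3: 2·((-2)+(-3)) − (-6) = -4 → (-2,-3,-4)
replace slot 1: 2·((-3)+(-4)) − (-2) = -12 → (-12,-3,-4)

-12,-3,-4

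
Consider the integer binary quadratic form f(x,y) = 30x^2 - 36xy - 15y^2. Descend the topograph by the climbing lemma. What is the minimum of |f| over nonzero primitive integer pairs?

descent: ρ → (-15,36,30)  [lands on river]
river: ρ → (30,24,-21)
river: ρ → (-21,18,33)
river: ρ → (33,48,-6)
river: ρ → (-6,48,33)
river: ρ → (33,18,-21)
river: ρ → (-21,24,30)
river: ρ → (30,36,-15)
river: ρ → (-15,54,3)
river: ρ → (3,54,-15)
closes: descent 1, river 10
min |a| on river = 3

3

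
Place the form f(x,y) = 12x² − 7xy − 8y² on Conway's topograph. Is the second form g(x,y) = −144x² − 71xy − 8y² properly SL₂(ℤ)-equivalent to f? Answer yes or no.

D₁ = 433, D₂ = 433
river cycle of f (length 46): (-8, 7, 12), (12, 17, -3), (-3, 19, 6), (6, 17, -6), (-6, 19, 3), (3, 17, -12), (-12, 7, 8), (8, 9, -11), (-11, 13, 6), (6, 11, -13), … (36 more)
river cycle of g (length 46): (-8, 7, 12), (12, 17, -3), (-3, 19, 6), (6, 17, -6), (-6, 19, 3), (3, 17, -12), (-12, 7, 8), (8, 9, -11), (-11, 13, 6), (6, 11, -13), … (36 more)
cycles coincide ⇒ equivalent

yes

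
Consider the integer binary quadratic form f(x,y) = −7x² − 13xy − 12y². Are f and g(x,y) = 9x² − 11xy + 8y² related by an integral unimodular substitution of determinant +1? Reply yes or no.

D₁ = -167, D₂ = -167
f is negative-definite; reduce −f:
−f: translate: b→-1 (≡13 mod 14), so (7,13,12)→(7,-1,6)
−f: flip: (7,-1,6)→(6,1,7)
−f: reduced (well bottom): (6,1,7) with a≤c, −a<b≤a
flip sign back: reduced form of f is (-6,-1,-7)
g: translate: b→7 (≡-11 mod 18), so (9,-11,8)→(9,7,6)
g: flip: (9,7,6)→(6,-7,9)
g: translate: b→5 (≡-7 mod 12), so (6,-7,9)→(6,5,8)
g: reduced (well bottom): (6,5,8) with a≤c, −a<b≤a
reduced forms (-6, -1, -7) vs (6, 5, 8) ⇒ inequivalent

no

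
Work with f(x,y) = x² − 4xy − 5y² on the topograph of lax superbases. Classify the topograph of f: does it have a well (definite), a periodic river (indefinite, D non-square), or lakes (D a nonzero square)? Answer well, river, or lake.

D = b²−4ac = (-4)² − 4·1·(-5) = 36
D = 6² is a perfect square ⇒ form factors over ℤ ⇒ lakes

lake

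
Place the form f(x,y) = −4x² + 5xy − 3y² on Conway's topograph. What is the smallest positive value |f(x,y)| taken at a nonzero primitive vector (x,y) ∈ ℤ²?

translate: b→3 (≡-5 mod 8), so (4,-5,3)→(4,3,2)
flip: (4,3,2)→(2,-3,4)
translate: b→1 (≡-3 mod 4), so (2,-3,4)→(2,1,3)
reduced (well bottom): (2,1,3) with a≤c, −a<b≤a
well minimum |f| = |-2| = 2 (negative-definite)

2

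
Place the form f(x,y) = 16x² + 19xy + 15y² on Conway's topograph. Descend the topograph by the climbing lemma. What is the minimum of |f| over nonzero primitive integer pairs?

translate: b→-13 (≡19 mod 32), so (16,19,15)→(16,-13,12)
flip: (16,-13,12)→(12,13,16)
translate: b→-11 (≡13 mod 24), so (12,13,16)→(12,-11,15)
reduced (well bottom): (12,-11,15) with a≤c, −a<b≤a
well minimum = a = 12

12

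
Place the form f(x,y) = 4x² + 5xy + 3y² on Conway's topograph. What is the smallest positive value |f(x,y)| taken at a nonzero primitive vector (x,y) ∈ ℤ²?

translate: b→-3 (≡5 mod 8), so (4,5,3)→(4,-3,2)
flip: (4,-3,2)→(2,3,4)
translate: b→-1 (≡3 mod 4), so (2,3,4)→(2,-1,3)
reduced (well bottom): (2,-1,3) with a≤c, −a<b≤a
well minimum = a = 2

2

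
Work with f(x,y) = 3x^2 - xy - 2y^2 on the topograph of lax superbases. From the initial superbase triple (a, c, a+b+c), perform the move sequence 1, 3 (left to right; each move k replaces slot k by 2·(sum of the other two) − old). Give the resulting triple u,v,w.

start (3,-2,0) = (f(1,0),f(0,1),f(1,1))
replace slot 1: 2·((-2)+0) − 3 = -7 → (-7,-2,0)
replace slot 3: 2·((-7)+(-2)) − 0 = -18 → (-7,-2,-18)

-7,-2,-18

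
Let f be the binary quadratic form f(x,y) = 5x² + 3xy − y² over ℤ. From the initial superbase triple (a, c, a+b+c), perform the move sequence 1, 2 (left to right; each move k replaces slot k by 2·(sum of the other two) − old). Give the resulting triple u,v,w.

start (5,-1,7) = (f(1,0),f(0,1),f(1,1))
replace slot 1: 2·((-1)+7) − 5 = 7 → (7,-1,7)
replace slot 2: 2·(7+7) − (-1) = 29 → (7,29,7)

7,29,7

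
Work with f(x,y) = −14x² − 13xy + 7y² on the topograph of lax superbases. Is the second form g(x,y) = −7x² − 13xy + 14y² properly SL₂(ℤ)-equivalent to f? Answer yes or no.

D₁ = 561, D₂ = 561
river cycle of f (length 16): (7, 13, -14), (-14, 15, 6), (6, 21, -5), (-5, 19, 10), (10, 21, -3), (-3, 21, 10), (10, 19, -5), (-5, 21, 6), (6, 15, -14), (-14, 13, 7), … (6 more)
river cycle of g (length 16): (14, 13, -7), (-7, 15, 12), (12, 9, -10), (-10, 11, 11), (11, 11, -10), (-10, 9, 12), (12, 15, -7), (-7, 13, 14), (14, 15, -6), (-6, 21, 5), … (6 more)
cycles differ ⇒ inequivalent

no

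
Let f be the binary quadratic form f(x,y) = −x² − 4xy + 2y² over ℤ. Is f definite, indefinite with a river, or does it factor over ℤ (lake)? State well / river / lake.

D = b²−4ac = (-4)² − 4·(-1)·2 = 24
D > 0 non-square ⇒ indefinite ⇒ periodic river

river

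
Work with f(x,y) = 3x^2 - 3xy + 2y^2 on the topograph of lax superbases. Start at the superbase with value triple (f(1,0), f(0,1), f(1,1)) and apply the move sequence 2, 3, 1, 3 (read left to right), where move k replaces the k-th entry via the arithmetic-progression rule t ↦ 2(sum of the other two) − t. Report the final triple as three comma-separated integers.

start (3,2,2) = (f(1,0),f(0,1),f(1,1))
replace slot 2: 2·(3+2) − 2 = 8 → (3,8,2)
replace slot 3: 2·(3+8) − 2 = 20 → (3,8,20)
replace slot 1: 2·(8+20) − 3 = 53 → (53,8,20)
replace slot 3: 2·(53+8) − 20 = 102 → (53,8,102)

53,8,102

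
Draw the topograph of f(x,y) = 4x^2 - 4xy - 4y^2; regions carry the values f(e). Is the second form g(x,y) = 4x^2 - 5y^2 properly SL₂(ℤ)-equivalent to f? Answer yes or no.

D₁ = 80, D₂ = 80
river cycle of f (length 2): (-4, 4, 4), (4, 4, -4)
river cycle of g (length 2): (4, 8, -1), (-1, 8, 4)
cycles differ ⇒ inequivalent

no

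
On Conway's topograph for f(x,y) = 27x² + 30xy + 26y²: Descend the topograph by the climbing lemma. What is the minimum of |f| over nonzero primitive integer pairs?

translate: b→-24 (≡30 mod 54), so (27,30,26)→(27,-24,23)
flip: (27,-24,23)→(23,24,27)
translate: b→-22 (≡24 mod 46), so (23,24,27)→(23,-22,26)
reduced (well bottom): (23,-22,26) with a≤c, −a<b≤a
well minimum = a = 23

23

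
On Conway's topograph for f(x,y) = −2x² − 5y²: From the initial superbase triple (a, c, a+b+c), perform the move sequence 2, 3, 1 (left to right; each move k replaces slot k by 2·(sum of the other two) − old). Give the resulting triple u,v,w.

start (-2,-5,-7) = (f(1,0),f(0,1),f(1,1))
replace slot 2: 2·((-2)+(-7)) − (-5) = -13 → (-2,-13,-7)
replace slot 3: 2·((-2)+(-13)) − (-7) = -23 → (-2,-13,-23)
replace slot 1: 2·((-13)+(-23)) − (-2) = -70 → (-70,-13,-23)

-70,-13,-23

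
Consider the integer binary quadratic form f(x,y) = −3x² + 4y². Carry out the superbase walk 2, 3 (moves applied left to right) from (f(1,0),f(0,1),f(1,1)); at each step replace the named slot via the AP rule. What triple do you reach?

start (-3,4,1) = (f(1,0),f(0,1),f(1,1))
replace slot 2: 2·((-3)+1) − 4 = -8 → (-3,-8,1)
replace slot 3: 2·((-3)+(-8)) − 1 = -23 → (-3,-8,-23)

-3,-8,-23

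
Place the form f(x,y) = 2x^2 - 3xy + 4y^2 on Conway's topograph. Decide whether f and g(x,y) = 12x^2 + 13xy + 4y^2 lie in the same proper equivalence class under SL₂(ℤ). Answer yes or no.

D₁ = -23, D₂ = -23
f: translate: b→1 (≡-3 mod 4), so (2,-3,4)→(2,1,3)
f: reduced (well bottom): (2,1,3) with a≤c, −a<b≤a
g: translate: b→-11 (≡13 mod 24), so (12,13,4)→(12,-11,3)
g: flip: (12,-11,3)→(3,11,12)
g: translate: b→-1 (≡11 mod 6), so (3,11,12)→(3,-1,2)
g: flip: (3,-1,2)→(2,1,3)
g: reduced (well bottom): (2,1,3) with a≤c, −a<b≤a
reduced forms (2, 1, 3) vs (2, 1, 3) ⇒ equivalent

yes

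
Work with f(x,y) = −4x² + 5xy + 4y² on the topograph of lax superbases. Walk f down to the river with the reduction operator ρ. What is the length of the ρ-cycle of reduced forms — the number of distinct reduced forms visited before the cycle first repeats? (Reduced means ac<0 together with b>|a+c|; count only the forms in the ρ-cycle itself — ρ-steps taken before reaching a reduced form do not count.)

D = 89, ⌊√D⌋ = 9
river: ρ → (4,3,-5)
river: ρ → (-5,7,2)
river: ρ → (2,9,-1)
river: ρ → (-1,9,2)
river: ρ → (2,7,-5)
river: ρ → (-5,3,4)
river: ρ → (4,5,-4)
river: ρ → (-4,3,5)
river: ρ → (5,7,-2)
river: ρ → (-2,9,1)
river: ρ → (1,9,-2)
river: ρ → (-2,7,5)
river: ρ → (5,3,-4)
river: ρ → (-4,5,4)
ρ-cycle length = 14 (tail of 0 descent steps not counted)

14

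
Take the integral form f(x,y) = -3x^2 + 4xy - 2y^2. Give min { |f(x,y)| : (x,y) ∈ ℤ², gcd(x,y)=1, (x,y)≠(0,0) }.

translate: b→2 (≡-4 mod 6), so (3,-4,2)→(3,2,1)
flip: (3,2,1)→(1,-2,3)
translate: b→0 (≡-2 mod 2), so (1,-2,3)→(1,0,2)
reduced (well bottom): (1,0,2) with a≤c, −a<b≤a
well minimum |f| = |-1| = 1 (negative-definite)

1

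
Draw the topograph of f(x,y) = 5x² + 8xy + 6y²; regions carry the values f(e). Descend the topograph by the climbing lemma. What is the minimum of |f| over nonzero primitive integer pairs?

translate: b→-2 (≡8 mod 10), so (5,8,6)→(5,-2,3)
flip: (5,-2,3)→(3,2,5)
reduced (well bottom): (3,2,5) with a≤c, −a<b≤a
well minimum = a = 3

3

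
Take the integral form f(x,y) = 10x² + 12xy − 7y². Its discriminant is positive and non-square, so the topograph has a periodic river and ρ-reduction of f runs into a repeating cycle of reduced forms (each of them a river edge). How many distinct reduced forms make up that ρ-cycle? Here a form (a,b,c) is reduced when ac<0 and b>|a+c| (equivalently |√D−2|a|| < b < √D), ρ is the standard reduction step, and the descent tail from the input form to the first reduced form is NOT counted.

D = 424, ⌊√D⌋ = 20
river: ρ → (-7,16,6)
river: ρ → (6,20,-1)
river: ρ → (-1,20,6)
river: ρ → (6,16,-7)
river: ρ → (-7,12,10)
river: ρ → (10,8,-9)
river: ρ → (-9,10,9)
river: ρ → (9,8,-10)
river: ρ → (-10,12,7)
river: ρ → (7,16,-6)
river: ρ → (-6,20,1)
river: ρ → (1,20,-6)
river: ρ → (-6,16,7)
river: ρ → (7,12,-10)
river: ρ → (-10,8,9)
river: ρ → (9,10,-9)
river: ρ → (-9,8,10)
river: ρ → (10,12,-7)
ρ-cycle length = 18 (tail of 0 descent steps not counted)

18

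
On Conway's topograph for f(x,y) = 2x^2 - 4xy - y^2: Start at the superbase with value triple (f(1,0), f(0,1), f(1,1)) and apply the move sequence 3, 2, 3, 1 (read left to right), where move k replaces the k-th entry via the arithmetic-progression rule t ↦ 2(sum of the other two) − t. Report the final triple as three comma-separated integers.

start (2,-1,-3) = (f(1,0),f(0,1),f(1,1))
replace slot 3: 2·(2+(-1)) − (-3) = 5 → (2,-1,5)
replace slot 2: 2·(2+5) − (-1) = 15 → (2,15,5)
replace slot 3: 2·(2+15) − 5 = 29 → (2,15,29)
replace slot 1: 2·(15+29) − 2 = 86 → (86,15,29)

86,15,29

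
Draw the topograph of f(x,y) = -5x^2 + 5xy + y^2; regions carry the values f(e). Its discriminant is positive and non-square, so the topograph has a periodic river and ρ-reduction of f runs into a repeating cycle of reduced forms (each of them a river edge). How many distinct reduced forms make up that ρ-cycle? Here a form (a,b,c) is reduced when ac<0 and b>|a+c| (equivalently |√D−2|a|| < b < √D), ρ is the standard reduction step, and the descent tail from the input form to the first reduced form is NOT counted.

D = 45, ⌊√D⌋ = 6
river: ρ → (1,5,-5)
river: ρ → (-5,5,1)
ρ-cycle length = 2 (tail of 0 descent steps not counted)

2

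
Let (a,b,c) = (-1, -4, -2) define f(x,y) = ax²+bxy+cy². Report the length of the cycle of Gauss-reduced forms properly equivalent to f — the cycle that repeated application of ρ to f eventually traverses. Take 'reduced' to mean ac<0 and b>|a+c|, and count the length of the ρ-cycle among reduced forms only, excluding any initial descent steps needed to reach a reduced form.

D = 8, ⌊√D⌋ = 2
descent: ρ → (-2,0,1)
descent: ρ → (1,2,-1)  [lands on river]
river: ρ → (-1,2,1)
ρ-cycle length = 2 (tail of 2 descent steps not counted)

2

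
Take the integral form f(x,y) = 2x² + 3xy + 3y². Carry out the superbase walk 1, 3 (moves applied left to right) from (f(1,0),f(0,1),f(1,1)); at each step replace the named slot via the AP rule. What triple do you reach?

start (2,3,8) = (f(1,0),f(0,1),f(1,1))
replace slot 1: 2·(3+8) − 2 = 20 → (20,3,8)
replace slot 3: 2·(20+3) − 8 = 38 → (20,3,38)

20,3,38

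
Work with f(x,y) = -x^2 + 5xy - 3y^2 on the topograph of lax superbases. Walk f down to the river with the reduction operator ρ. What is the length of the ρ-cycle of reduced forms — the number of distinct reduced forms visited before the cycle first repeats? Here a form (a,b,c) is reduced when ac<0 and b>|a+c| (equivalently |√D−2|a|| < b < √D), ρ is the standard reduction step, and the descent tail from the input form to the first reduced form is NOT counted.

D = 13, ⌊√D⌋ = 3
descent: ρ → (-3,1,1)
descent: ρ → (1,3,-1)  [lands on river]
river: ρ → (-1,3,1)
ρ-cycle length = 2 (tail of 2 descent steps not counted)

2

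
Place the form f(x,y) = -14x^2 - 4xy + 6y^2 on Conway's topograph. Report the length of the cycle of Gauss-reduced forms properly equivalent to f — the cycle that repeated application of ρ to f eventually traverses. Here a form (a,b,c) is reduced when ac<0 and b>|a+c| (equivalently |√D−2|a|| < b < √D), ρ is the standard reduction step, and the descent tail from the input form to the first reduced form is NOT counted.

D = 352, ⌊√D⌋ = 18
descent: ρ → (6,16,-4)  [lands on river]
river: ρ → (-4,16,6)
river: ρ → (6,8,-12)
river: ρ → (-12,16,2)
river: ρ → (2,16,-12)
river: ρ → (-12,8,6)
ρ-cycle length = 6 (tail of 1 descent step not counted)

6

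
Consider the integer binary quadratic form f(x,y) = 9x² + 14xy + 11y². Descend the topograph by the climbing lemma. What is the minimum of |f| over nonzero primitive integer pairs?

translate: b→-4 (≡14 mod 18), so (9,14,11)→(9,-4,6)
flip: (9,-4,6)→(6,4,9)
reduced (well bottom): (6,4,9) with a≤c, −a<b≤a
well minimum = a = 6

6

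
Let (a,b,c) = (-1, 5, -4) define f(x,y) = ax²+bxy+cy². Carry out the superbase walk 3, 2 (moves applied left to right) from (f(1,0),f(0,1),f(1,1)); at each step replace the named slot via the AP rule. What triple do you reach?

start (-1,-4,0) = (f(1,0),f(0,1),f(1,1))
replace slot 3: 2·((-1)+(-4)) − 0 = -10 → (-1,-4,-10)
replace slot 2: 2·((-1)+(-10)) − (-4) = -18 → (-1,-18,-10)

-1,-18,-10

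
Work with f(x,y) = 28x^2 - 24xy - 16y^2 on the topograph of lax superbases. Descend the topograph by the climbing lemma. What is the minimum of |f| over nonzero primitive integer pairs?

descent: ρ → (-16,24,28)  [lands on river]
river: ρ → (28,32,-12)
river: ρ → (-12,40,16)
river: ρ → (16,24,-28)
river: ρ → (-28,32,12)
river: ρ → (12,40,-16)
closes: descent 1, river 6
min |a| on river = 12

12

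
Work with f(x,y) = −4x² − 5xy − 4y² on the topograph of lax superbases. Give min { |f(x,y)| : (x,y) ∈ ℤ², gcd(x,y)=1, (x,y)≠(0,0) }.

translate: b→-3 (≡5 mod 8), so (4,5,4)→(4,-3,3)
flip: (4,-3,3)→(3,3,4)
reduced (well bottom): (3,3,4) with a≤c, −a<b≤a
well minimum |f| = |-3| = 3 (negative-definite)

3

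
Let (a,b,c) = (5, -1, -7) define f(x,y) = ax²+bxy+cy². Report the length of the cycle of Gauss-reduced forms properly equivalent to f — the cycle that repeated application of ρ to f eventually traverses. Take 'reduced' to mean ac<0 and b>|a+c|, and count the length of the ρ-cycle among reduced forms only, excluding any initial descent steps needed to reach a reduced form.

D = 141, ⌊√D⌋ = 11
descent: ρ → (-7,1,5)
descent: ρ → (5,9,-3)  [lands on river]
river: ρ → (-3,9,5)
river: ρ → (5,11,-1)
river: ρ → (-1,11,5)
ρ-cycle length = 4 (tail of 2 descent steps not counted)

4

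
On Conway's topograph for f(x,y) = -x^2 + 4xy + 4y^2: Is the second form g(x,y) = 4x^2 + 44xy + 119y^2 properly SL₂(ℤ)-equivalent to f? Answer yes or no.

D₁ = 32, D₂ = 32
river cycle of f (length 2): (4, 4, -1), (-1, 4, 4)
river cycle of g (length 2): (4, 4, -1), (-1, 4, 4)
cycles coincide ⇒ equivalent

yes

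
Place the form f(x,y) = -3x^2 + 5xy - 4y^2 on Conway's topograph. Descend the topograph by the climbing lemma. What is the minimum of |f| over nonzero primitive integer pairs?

translate: b→1 (≡-5 mod 6), so (3,-5,4)→(3,1,2)
flip: (3,1,2)→(2,-1,3)
reduced (well bottom): (2,-1,3) with a≤c, −a<b≤a
well minimum |f| = |-2| = 2 (negative-definite)

2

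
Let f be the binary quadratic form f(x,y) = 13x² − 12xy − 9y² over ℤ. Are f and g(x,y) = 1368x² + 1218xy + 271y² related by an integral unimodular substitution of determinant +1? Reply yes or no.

D₁ = 612, D₂ = 612
river cycle of f (length 8): (-9, 12, 13), (13, 14, -8), (-8, 18, 9), (9, 18, -8), (-8, 14, 13), (13, 12, -9), (-9, 24, 1), (1, 24, -9)
river cycle of g (length 8): (-9, 12, 13), (13, 14, -8), (-8, 18, 9), (9, 18, -8), (-8, 14, 13), (13, 12, -9), (-9, 24, 1), (1, 24, -9)
cycles coincide ⇒ equivalent

yes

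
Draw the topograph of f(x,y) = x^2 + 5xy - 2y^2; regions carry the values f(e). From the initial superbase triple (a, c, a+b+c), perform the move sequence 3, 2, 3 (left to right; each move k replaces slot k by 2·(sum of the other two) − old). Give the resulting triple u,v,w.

start (1,-2,4) = (f(1,0),f(0,1),f(1,1))
replace slot 3: 2·(1+(-2)) − 4 = -6 → (1,-2,-6)
replace slot 2: 2·(1+(-6)) − (-2) = -8 → (1,-8,-6)
replace slot 3: 2·(1+(-8)) − (-6) = -8 → (1,-8,-8)

1,-8,-8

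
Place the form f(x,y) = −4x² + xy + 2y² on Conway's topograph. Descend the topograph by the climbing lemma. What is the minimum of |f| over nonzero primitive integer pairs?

descent: ρ → (2,3,-3)  [lands on river]
river: ρ → (-3,3,2)
river: ρ → (2,5,-1)
river: ρ → (-1,5,2)
closes: descent 1, river 4
min |a| on river = 1

1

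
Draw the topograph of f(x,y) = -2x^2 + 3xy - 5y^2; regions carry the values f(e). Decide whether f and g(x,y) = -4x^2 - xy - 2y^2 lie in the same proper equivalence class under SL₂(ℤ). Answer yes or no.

D₁ = -31, D₂ = -31
f is negative-definite; reduce −f:
−f: translate: b→1 (≡-3 mod 4), so (2,-3,5)→(2,1,4)
−f: reduced (well bottom): (2,1,4) with a≤c, −a<b≤a
flip sign back: reduced form of f is (-2,-1,-4)
g is negative-definite; reduce −g:
−g: flip: (4,1,2)→(2,-1,4)
−g: reduced (well bottom): (2,-1,4) with a≤c, −a<b≤a
flip sign back: reduced form of g is (-2,1,-4)
reduced forms (-2, -1, -4) vs (-2, 1, -4) ⇒ inequivalent

no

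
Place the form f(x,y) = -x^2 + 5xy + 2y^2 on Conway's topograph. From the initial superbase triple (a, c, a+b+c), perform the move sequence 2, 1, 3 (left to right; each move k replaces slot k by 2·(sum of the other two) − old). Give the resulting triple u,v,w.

start (-1,2,6) = (f(1,0),f(0,1),f(1,1))
replace slot 2: 2·((-1)+6) − 2 = 8 → (-1,8,6)
replace slot 1: 2·(8+6) − (-1) = 29 → (29,8,6)
replace slot 3: 2·(29+8) − 6 = 68 → (29,8,68)

29,8,68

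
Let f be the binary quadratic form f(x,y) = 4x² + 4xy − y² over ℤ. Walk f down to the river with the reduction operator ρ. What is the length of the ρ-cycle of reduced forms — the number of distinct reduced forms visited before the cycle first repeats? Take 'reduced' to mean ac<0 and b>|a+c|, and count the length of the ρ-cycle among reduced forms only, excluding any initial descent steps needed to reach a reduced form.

D = 32, ⌊√D⌋ = 5
river: ρ → (-1,4,4)
river: ρ → (4,4,-1)
ρ-cycle length = 2 (tail of 0 descent steps not counted)

2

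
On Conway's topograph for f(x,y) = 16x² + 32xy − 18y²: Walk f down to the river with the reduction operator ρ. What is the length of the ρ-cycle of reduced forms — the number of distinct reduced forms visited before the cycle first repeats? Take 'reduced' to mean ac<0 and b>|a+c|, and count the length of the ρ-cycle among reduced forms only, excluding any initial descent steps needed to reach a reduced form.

D = 2176, ⌊√D⌋ = 46
river: ρ → (-18,40,8)
river: ρ → (8,40,-18)
river: ρ → (-18,32,16)
river: ρ → (16,32,-18)
ρ-cycle length = 4 (tail of 0 descent steps not counted)

4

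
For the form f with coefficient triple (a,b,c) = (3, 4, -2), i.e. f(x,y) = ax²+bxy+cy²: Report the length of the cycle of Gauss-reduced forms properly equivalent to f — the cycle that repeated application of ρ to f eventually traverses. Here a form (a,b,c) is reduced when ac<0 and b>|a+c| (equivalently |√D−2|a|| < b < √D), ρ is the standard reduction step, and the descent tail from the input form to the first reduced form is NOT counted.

D = 40, ⌊√D⌋ = 6
river: ρ → (-2,4,3)
river: ρ → (3,2,-3)
river: ρ → (-3,4,2)
river: ρ → (2,4,-3)
river: ρ → (-3,2,3)
river: ρ → (3,4,-2)
ρ-cycle length = 6 (tail of 0 descent steps not counted)

6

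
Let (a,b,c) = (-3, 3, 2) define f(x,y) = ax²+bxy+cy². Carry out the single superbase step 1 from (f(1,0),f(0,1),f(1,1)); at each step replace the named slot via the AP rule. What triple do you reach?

start (-3,2,2) = (f(1,0),f(0,1),f(1,1))
replace slot 1: 2·(2+2) − (-3) = 11 → (11,2,2)

11,2,2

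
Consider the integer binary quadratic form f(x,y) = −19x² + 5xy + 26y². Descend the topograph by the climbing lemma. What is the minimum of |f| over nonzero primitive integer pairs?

descent: ρ → (26,-5,-19)
descent: ρ → (-19,43,2)  [lands on river]
river: ρ → (2,41,-40)
river: ρ → (-40,39,3)
river: ρ → (3,39,-40)
river: ρ → (-40,41,2)
river: ρ → (2,43,-19)
river: ρ → (-19,33,12)
river: ρ → (12,39,-10)
river: ρ → (-10,41,8)
river: ρ → (8,39,-15)
river: ρ → (-15,21,26)
river: ρ → (26,31,-10)
river: ρ → (-10,29,29)
river: ρ → (29,29,-10)
river: ρ → (-10,31,26)
river: ρ → (26,21,-15)
river: ρ → (-15,39,8)
river: ρ → (8,41,-10)
river: ρ → (-10,39,12)
river: ρ → (12,33,-19)
closes: descent 2, river 20
min |a| on river = 2

2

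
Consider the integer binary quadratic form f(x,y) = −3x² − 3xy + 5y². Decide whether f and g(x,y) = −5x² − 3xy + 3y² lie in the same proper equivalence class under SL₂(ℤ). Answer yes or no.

D₁ = 69, D₂ = 69
river cycle of f (length 4): (5, 3, -3), (-3, 3, 5), (5, 7, -1), (-1, 7, 5)
river cycle of g (length 4): (3, 3, -5), (-5, 7, 1), (1, 7, -5), (-5, 3, 3)
cycles differ ⇒ inequivalent

no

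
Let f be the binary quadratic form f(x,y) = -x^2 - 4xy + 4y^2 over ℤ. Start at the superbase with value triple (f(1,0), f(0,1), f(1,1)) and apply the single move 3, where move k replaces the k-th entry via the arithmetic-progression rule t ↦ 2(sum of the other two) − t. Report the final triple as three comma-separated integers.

start (-1,4,-1) = (f(1,0),f(0,1),f(1,1))
replace slot 3: 2·((-1)+4) − (-1) = 7 → (-1,4,7)

-1,4,7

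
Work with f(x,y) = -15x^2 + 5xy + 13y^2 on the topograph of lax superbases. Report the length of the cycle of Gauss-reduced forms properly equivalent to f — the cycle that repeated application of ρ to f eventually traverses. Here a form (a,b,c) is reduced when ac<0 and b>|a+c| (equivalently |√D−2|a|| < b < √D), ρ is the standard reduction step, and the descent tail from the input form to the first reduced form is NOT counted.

D = 805, ⌊√D⌋ = 28
river: ρ → (13,21,-7)
river: ρ → (-7,21,13)
river: ρ → (13,5,-15)
river: ρ → (-15,25,3)
river: ρ → (3,23,-23)
river: ρ → (-23,23,3)
river: ρ → (3,25,-15)
river: ρ → (-15,5,13)
ρ-cycle length = 8 (tail of 0 descent steps not counted)

8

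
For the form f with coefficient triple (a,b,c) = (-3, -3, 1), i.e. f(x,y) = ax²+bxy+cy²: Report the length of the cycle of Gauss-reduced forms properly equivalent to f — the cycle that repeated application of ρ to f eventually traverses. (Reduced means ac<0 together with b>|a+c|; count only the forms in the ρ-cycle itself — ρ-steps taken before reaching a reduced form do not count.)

D = 21, ⌊√D⌋ = 4
descent: ρ → (1,3,-3)  [lands on river]
river: ρ → (-3,3,1)
ρ-cycle length = 2 (tail of 1 descent step not counted)

2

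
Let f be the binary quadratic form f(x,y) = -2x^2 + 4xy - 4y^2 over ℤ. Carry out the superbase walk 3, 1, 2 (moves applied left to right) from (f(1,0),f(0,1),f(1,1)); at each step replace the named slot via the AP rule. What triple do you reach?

start (-2,-4,-2) = (f(1,0),f(0,1),f(1,1))
replace slot 3: 2·((-2)+(-4)) − (-2) = -10 → (-2,-4,-10)
replace slot 1: 2·((-4)+(-10)) − (-2) = -26 → (-26,-4,-10)
replace slot 2: 2·((-26)+(-10)) − (-4) = -68 → (-26,-68,-10)

-26,-68,-10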